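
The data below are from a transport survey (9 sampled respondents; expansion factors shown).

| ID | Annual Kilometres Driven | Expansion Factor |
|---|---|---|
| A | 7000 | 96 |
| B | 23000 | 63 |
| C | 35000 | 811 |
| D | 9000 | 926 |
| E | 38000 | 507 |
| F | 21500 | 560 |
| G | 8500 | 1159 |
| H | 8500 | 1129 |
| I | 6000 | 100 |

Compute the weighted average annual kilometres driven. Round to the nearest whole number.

Weighted sum = 7000×96 + 23000×63 + 35000×811 + 9000×926 + 38000×507 + 21500×560 + 8500×1159 + 8500×1129 + 6000×100
  = 90194000
Sum of weights = 96 + 63 + 811 + 926 + 507 + 560 + 1159 + 1129 + 100 = 5351
Weighted mean = 90194000 / 5351 = 16855.541

16856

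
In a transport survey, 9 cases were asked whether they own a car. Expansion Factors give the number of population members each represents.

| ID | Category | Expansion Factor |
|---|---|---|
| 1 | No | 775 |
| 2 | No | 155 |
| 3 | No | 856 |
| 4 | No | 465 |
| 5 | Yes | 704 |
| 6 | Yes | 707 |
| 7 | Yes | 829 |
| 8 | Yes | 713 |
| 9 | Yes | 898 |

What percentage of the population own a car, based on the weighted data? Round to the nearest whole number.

63

Sum of weights for 'Yes' = 704 + 707 + 829 + 713 + 898 = 3851
Total weight = 775 + 155 + 856 + 465 + 704 + 707 + 829 + 713 + 898 = 6102
Weighted proportion = 3851 / 6102 = 0.63110456 → 63.110456%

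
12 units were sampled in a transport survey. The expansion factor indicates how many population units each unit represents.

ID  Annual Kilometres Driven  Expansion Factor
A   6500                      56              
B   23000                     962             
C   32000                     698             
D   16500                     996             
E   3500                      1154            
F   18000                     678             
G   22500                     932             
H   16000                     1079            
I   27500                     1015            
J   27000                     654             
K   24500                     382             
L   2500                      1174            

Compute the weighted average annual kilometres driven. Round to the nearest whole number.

Weighted sum = 6500×56 + 23000×962 + 32000×698 + 16500×996 + 3500×1154 + 18000×678 + 22500×932 + 16000×1079 + 27500×1015 + 27000×654 + 24500×382 + 2500×1174
  = 364000 + 22126000 + 22336000 + 16434000 + 4039000 + 12204000 + 20970000 + 17264000 + 27912500 + 17658000 + 9359000 + 2935000 = 173601500
Sum of weights = 56 + 962 + 698 + 996 + 1154 + 678 + 932 + 1079 + 1015 + 654 + 382 + 1174 = 9780
Weighted mean = 173601500 / 9780 = 17750.665

17751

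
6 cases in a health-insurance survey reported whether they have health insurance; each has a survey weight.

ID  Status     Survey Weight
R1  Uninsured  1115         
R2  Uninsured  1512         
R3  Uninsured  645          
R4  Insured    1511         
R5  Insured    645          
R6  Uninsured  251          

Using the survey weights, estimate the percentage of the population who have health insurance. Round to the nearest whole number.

Sum of weights for 'Insured' = 1511 + 645 = 2156
Total weight = 5679
Weighted proportion = 2156 / 5679 = 0.3796443 → 37.96443%

38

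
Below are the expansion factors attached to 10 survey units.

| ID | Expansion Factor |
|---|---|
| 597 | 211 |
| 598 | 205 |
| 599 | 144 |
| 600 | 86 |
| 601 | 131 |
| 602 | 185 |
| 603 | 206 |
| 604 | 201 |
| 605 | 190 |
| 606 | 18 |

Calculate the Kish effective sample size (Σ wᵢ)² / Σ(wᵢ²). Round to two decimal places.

Σ wᵢ = 1577
Σ wᵢ² = 44521 + 42025 + 20736 + 7396 + 17161 + 34225 + 42436 + 40401 + 36100 + 324 = 285325
n_eff = 1577² / 285325 = 2486929 / 285325 = 8.7161272

8.72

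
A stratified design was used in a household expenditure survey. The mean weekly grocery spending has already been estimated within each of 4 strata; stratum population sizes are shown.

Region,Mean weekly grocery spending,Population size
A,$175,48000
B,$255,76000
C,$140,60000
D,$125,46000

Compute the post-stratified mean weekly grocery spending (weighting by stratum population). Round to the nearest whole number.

182

Σ Nₕ·x̄ₕ = 175×48000 + 255×76000 + 140×60000 + 125×46000
  = 41930000
Σ Nₕ = 48000 + 76000 + 60000 + 46000 = 230000
Overall mean = 41930000 / 230000 = 182.30435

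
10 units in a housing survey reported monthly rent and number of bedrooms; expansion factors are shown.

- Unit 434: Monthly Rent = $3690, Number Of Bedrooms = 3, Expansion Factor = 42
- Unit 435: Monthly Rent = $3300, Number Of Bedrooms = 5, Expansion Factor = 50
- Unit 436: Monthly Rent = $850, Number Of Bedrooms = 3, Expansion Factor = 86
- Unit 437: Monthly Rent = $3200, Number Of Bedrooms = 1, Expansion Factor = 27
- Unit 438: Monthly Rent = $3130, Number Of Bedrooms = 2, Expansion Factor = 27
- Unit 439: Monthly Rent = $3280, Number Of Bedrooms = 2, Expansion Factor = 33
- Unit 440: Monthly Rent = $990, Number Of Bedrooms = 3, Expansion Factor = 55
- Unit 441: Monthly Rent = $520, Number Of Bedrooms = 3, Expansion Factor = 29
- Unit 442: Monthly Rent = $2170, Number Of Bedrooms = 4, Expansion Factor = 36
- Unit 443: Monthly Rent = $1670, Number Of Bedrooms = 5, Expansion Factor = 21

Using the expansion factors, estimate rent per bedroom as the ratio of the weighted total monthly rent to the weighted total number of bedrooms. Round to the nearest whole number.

Σ wᵢ·y = 854950
Σ wᵢ·x = 3×42 + 5×50 + 3×86 + 1×27 + 2×27 + 2×33 + 3×55 + 3×29 + 4×36 + 5×21
  = 1282
Ratio = 854950 / 1282 = 666.88768

667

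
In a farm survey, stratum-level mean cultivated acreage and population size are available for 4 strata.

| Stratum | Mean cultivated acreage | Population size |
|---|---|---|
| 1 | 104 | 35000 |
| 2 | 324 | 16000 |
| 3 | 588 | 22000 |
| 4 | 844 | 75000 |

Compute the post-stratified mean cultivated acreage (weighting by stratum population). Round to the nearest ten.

570

Σ Nₕ·x̄ₕ = 104×35000 + 324×16000 + 588×22000 + 844×75000
  = 85060000
Σ Nₕ = 35000 + 16000 + 22000 + 75000 = 148000
Overall mean = 85060000 / 148000 = 574.72973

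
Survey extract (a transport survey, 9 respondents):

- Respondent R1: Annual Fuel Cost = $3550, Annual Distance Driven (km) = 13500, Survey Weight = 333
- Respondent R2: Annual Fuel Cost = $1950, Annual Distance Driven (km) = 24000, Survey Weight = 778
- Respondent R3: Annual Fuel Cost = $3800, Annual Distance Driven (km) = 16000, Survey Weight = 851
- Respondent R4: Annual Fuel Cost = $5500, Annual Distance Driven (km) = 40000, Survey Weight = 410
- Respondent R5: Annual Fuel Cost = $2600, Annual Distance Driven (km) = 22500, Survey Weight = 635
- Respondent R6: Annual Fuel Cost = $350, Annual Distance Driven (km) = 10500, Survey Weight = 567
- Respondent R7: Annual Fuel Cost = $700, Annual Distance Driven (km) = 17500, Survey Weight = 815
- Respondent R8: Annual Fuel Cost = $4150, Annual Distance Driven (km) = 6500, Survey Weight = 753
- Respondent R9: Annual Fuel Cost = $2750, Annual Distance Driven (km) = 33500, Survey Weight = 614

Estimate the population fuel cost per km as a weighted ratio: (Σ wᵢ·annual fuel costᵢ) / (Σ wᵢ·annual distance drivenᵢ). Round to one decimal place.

0.1

Σ wᵢ·y = 3550×333 + 1950×778 + 3800×851 + 5500×410 + 2600×635 + 350×567 + 700×815 + 4150×753 + 2750×614
  = 15421450
Σ wᵢ·x = 13500×333 + 24000×778 + 16000×851 + 40000×410 + 22500×635 + 10500×567 + 17500×815 + 6500×753 + 33500×614
  = 113150500
Ratio = 15421450 / 113150500 = 0.13629149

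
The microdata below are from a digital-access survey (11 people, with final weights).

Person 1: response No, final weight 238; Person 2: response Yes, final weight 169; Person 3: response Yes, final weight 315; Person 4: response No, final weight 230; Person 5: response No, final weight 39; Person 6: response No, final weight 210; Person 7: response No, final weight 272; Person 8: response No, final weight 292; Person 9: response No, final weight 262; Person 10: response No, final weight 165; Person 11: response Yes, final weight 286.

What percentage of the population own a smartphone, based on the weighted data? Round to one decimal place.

31.1

Sum of weights for 'Yes' = 169 + 315 + 286 = 770
Total weight = 238 + 169 + 315 + 230 + 39 + 210 + 272 + 292 + 262 + 165 + 286 = 2478
Weighted proportion = 770 / 2478 = 0.31073446 → 31.073446%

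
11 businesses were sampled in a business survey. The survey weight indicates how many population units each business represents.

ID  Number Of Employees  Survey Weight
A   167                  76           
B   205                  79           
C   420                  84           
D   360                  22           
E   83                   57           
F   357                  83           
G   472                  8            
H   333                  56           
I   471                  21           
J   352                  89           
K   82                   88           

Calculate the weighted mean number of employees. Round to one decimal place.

267.4

Weighted sum = 167×76 + 205×79 + 420×84 + 360×22 + 83×57 + 357×83 + 472×8 + 333×56 + 471×21 + 352×89 + 82×88
  = 12692 + 16195 + 35280 + 7920 + 4731 + 29631 + 3776 + 18648 + 9891 + 31328 + 7216 = 177308
Sum of weights = 76 + 79 + 84 + 22 + 57 + 83 + 8 + 56 + 21 + 89 + 88 = 663
Weighted mean = 177308 / 663 = 267.43288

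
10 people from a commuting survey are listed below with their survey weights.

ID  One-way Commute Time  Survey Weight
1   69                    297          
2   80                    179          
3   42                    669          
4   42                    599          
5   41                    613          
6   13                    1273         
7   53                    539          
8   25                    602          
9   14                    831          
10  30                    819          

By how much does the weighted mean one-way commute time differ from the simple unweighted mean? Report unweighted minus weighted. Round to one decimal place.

8.3

Unweighted sum = 69 + 80 + 42 + 42 + 41 + 13 + 53 + 25 + 14 + 30 = 409
Unweighted mean = 409 / 10 = 40.9
Weighted sum = 69×297 + 80×179 + 42×669 + 42×599 + 41×613 + 13×1273 + 53×539 + 25×602 + 14×831 + 30×819
  = 209572
Sum of weights = 297 + 179 + 669 + 599 + 613 + 1273 + 539 + 602 + 831 + 819 = 6421
Weighted mean = 209572 / 6421 = 32.63853
Difference (unweighted minus weighted) = 8.2614702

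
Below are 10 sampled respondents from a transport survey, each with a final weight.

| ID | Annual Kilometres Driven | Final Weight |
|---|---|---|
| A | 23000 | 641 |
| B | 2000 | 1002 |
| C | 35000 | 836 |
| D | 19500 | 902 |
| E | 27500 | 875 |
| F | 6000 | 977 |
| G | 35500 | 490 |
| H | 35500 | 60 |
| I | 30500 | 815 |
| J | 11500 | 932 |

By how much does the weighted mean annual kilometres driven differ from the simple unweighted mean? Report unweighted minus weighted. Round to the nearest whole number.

2863

Unweighted sum = 226000
Unweighted mean = 226000 / 10 = 22600
Weighted sum = 23000×641 + 2000×1002 + 35000×836 + 19500×902 + 27500×875 + 6000×977 + 35500×490 + 35500×60 + 30500×815 + 11500×932
  = 148621000
Sum of weights = 641 + 1002 + 836 + 902 + 875 + 977 + 490 + 60 + 815 + 932 = 7530
Weighted mean = 148621000 / 7530 = 19737.185
Difference (unweighted minus weighted) = 2862.8154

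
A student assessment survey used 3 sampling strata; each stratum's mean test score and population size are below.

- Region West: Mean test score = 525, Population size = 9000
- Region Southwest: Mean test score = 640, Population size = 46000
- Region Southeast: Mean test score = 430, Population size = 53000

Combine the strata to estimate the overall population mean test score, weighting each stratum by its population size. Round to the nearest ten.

530

Σ Nₕ·x̄ₕ = 525×9000 + 640×46000 + 430×53000
  = 4725000 + 29440000 + 22790000 = 56955000
Σ Nₕ = 108000
Overall mean = 56955000 / 108000 = 527.36111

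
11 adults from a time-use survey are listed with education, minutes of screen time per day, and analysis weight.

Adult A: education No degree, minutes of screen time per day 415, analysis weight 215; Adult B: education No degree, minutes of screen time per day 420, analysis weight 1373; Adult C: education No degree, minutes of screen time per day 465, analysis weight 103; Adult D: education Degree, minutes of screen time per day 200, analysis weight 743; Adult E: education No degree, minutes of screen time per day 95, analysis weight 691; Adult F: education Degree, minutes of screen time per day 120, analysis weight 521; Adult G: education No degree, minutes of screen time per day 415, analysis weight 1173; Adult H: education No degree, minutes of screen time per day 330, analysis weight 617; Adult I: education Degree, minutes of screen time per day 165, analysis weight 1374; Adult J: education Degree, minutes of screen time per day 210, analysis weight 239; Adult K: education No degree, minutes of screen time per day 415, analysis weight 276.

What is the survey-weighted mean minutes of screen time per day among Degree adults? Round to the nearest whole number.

Degree rows: D, F, I, J
Weighted sum = 200×743 + 120×521 + 165×1374 + 210×239
  = 488020
Sum of weights = 2877
Weighted mean = 488020 / 2877 = 169.62808

170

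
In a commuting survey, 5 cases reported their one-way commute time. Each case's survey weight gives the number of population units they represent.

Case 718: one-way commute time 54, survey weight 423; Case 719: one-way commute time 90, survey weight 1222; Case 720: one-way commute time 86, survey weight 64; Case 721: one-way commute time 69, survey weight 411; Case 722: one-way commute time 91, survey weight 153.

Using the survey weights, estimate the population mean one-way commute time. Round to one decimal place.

79.5

Weighted sum = 54×423 + 90×1222 + 86×64 + 69×411 + 91×153
  = 22842 + 109980 + 5504 + 28359 + 13923 = 180608
Sum of weights = 423 + 1222 + 64 + 411 + 153 = 2273
Weighted mean = 180608 / 2273 = 79.457985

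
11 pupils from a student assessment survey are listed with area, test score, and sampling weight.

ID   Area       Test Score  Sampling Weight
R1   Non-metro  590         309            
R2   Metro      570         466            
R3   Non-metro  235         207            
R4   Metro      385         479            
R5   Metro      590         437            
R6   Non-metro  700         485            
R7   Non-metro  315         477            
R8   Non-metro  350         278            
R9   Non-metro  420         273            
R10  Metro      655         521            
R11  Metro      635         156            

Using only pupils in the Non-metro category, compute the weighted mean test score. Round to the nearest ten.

Non-metro rows: R1, R3, R6, R7, R8, R9
Weighted sum = 590×309 + 235×207 + 700×485 + 315×477 + 350×278 + 420×273
  = 182310 + 48645 + 339500 + 150255 + 97300 + 114660 = 932670
Sum of weights = 2029
Weighted mean = 932670 / 2029 = 459.66979

460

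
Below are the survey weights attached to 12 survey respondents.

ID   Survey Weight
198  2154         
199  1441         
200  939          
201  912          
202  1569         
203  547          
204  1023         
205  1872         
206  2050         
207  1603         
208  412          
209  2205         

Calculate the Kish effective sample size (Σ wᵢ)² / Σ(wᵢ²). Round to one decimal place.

Σ wᵢ = 2154 + 1441 + 939 + 912 + 1569 + 547 + 1023 + 1872 + 2050 + 1603 + 412 + 2205 = 16727
Σ wᵢ² = 27545423
n_eff = 16727² / 27545423 = 279792529 / 27545423 = 10.157496

10.2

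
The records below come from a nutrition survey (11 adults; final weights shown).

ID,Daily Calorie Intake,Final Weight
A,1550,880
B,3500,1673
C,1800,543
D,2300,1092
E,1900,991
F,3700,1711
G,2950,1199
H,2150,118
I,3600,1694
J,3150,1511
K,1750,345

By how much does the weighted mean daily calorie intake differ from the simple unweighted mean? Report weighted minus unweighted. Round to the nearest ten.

Unweighted sum = 1550 + 3500 + 1800 + 2300 + 1900 + 3700 + 2950 + 2150 + 3600 + 3150 + 1750 = 28350
Unweighted mean = 28350 / 11 = 2577.2727
Weighted sum = 1550×880 + 3500×1673 + 1800×543 + 2300×1092 + 1900×991 + 3700×1711 + 2950×1199 + 2150×118 + 3600×1694 + 3150×1511 + 1750×345
  = 1364000 + 5855500 + 977400 + 2511600 + 1882900 + 6330700 + 3537050 + 253700 + 6098400 + 4759650 + 603750 = 34174650
Sum of weights = 880 + 1673 + 543 + 1092 + 991 + 1711 + 1199 + 118 + 1694 + 1511 + 345 = 11757
Weighted mean = 34174650 / 11757 = 2906.7492
Difference (weighted minus unweighted) = 329.47644

330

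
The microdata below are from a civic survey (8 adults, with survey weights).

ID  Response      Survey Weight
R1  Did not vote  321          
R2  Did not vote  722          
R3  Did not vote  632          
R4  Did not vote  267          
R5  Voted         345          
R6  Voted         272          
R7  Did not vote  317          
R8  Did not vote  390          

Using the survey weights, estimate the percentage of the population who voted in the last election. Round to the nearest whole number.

Sum of weights for 'Voted' = 345 + 272 = 617
Total weight = 321 + 722 + 632 + 267 + 345 + 272 + 317 + 390 = 3266
Weighted proportion = 617 / 3266 = 0.18891611 → 18.891611%

19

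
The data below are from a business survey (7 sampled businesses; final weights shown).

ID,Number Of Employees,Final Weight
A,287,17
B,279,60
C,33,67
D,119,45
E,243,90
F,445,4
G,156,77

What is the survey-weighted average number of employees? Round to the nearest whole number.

Weighted sum = 287×17 + 279×60 + 33×67 + 119×45 + 243×90 + 445×4 + 156×77
  = 4879 + 16740 + 2211 + 5355 + 21870 + 1780 + 12012 = 64847
Sum of weights = 17 + 60 + 67 + 45 + 90 + 4 + 77 = 360
Weighted mean = 64847 / 360 = 180.13056

180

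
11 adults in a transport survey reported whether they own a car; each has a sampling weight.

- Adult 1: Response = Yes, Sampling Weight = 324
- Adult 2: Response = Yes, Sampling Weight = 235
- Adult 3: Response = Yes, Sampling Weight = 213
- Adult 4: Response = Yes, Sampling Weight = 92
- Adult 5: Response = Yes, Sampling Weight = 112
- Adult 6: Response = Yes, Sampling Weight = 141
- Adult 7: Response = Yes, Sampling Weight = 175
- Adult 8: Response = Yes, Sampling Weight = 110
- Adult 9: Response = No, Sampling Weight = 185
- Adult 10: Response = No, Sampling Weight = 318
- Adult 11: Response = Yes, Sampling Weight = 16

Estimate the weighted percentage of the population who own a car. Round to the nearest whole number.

Sum of weights for 'Yes' = 324 + 235 + 213 + 92 + 112 + 141 + 175 + 110 + 16 = 1418
Total weight = 324 + 235 + 213 + 92 + 112 + 141 + 175 + 110 + 185 + 318 + 16 = 1921
Weighted proportion = 1418 / 1921 = 0.73815721 → 73.815721%

74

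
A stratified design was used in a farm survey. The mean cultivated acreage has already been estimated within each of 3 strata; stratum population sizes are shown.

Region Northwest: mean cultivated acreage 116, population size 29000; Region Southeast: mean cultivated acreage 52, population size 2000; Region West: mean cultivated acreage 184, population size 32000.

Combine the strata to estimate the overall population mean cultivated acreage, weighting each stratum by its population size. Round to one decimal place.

148.5

Σ Nₕ·x̄ₕ = 116×29000 + 52×2000 + 184×32000
  = 3364000 + 104000 + 5888000 = 9356000
Σ Nₕ = 29000 + 2000 + 32000 = 63000
Overall mean = 9356000 / 63000 = 148.50794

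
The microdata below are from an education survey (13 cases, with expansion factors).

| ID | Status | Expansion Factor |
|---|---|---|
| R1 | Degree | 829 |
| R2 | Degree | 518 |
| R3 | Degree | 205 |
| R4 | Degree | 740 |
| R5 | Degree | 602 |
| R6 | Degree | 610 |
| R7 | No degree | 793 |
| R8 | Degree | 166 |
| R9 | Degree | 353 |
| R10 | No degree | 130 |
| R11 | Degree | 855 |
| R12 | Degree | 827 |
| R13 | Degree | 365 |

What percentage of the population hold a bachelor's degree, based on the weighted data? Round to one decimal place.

Sum of weights for 'Degree' = 829 + 518 + 205 + 740 + 602 + 610 + 166 + 353 + 855 + 827 + 365 = 6070
Total weight = 6993
Weighted proportion = 6070 / 6993 = 0.86801087 → 86.801087%

86.8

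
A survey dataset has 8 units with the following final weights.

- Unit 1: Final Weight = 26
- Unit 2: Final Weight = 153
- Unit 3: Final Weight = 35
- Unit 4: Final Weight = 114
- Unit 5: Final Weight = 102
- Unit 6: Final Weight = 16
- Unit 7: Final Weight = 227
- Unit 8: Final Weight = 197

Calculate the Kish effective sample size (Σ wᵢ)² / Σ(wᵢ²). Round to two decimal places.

5.43

Σ wᵢ = 26 + 153 + 35 + 114 + 102 + 16 + 227 + 197 = 870
Σ wᵢ² = 676 + 23409 + 1225 + 12996 + 10404 + 256 + 51529 + 38809 = 139304
n_eff = 870² / 139304 = 756900 / 139304 = 5.4334405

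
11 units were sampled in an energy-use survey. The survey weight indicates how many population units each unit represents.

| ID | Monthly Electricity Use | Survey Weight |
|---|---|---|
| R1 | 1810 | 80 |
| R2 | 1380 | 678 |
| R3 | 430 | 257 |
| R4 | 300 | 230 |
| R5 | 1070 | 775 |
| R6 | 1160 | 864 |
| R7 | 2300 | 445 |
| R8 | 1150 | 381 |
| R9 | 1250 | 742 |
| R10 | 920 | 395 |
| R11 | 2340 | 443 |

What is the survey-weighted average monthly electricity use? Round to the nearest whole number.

1301

Weighted sum = 1810×80 + 1380×678 + 430×257 + 300×230 + 1070×775 + 1160×864 + 2300×445 + 1150×381 + 1250×742 + 920×395 + 2340×443
  = 144800 + 935640 + 110510 + 69000 + 829250 + 1002240 + 1023500 + 438150 + 927500 + 363400 + 1036620 = 6880610
Sum of weights = 5290
Weighted mean = 6880610 / 5290 = 1300.6824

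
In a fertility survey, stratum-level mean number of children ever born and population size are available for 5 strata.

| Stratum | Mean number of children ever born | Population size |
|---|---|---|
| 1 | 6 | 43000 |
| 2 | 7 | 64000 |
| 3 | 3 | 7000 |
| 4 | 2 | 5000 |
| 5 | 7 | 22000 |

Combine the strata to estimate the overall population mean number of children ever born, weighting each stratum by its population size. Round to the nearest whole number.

6

Σ Nₕ·x̄ₕ = 6×43000 + 7×64000 + 3×7000 + 2×5000 + 7×22000
  = 258000 + 448000 + 21000 + 10000 + 154000 = 891000
Σ Nₕ = 43000 + 64000 + 7000 + 5000 + 22000 = 141000
Overall mean = 891000 / 141000 = 6.3191489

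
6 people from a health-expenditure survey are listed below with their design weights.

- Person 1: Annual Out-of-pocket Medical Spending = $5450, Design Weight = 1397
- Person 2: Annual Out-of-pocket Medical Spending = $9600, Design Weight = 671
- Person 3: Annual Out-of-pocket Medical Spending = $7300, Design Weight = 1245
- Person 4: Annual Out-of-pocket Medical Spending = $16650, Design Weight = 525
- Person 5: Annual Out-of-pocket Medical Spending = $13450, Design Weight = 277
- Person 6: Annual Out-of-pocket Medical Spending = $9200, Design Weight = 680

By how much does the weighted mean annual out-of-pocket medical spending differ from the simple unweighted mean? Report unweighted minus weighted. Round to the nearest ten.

Unweighted sum = 5450 + 9600 + 7300 + 16650 + 13450 + 9200 = 61650
Unweighted mean = 61650 / 6 = 10275
Weighted sum = 5450×1397 + 9600×671 + 7300×1245 + 16650×525 + 13450×277 + 9200×680
  = 7613650 + 6441600 + 9088500 + 8741250 + 3725650 + 6256000 = 41866650
Sum of weights = 1397 + 671 + 1245 + 525 + 277 + 680 = 4795
Weighted mean = 41866650 / 4795 = 8731.3139
Difference (unweighted minus weighted) = 1543.6861

1540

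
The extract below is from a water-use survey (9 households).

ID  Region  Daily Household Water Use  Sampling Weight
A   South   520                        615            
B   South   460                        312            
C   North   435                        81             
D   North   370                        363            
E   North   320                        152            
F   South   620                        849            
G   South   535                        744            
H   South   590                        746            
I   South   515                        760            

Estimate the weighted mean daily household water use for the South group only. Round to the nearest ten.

550

South rows: A, B, F, G, H, I
Weighted sum = 520×615 + 460×312 + 620×849 + 535×744 + 590×746 + 515×760
  = 319800 + 143520 + 526380 + 398040 + 440140 + 391400 = 2219280
Sum of weights = 615 + 312 + 849 + 744 + 746 + 760 = 4026
Weighted mean = 2219280 / 4026 = 551.23696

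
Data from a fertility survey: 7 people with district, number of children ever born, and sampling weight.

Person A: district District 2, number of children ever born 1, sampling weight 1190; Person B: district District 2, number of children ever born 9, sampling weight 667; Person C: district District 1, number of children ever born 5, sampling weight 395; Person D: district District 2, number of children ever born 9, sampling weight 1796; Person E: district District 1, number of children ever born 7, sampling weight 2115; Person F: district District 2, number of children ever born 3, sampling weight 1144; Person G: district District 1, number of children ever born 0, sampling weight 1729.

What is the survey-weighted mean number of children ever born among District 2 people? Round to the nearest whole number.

District 2 rows: A, B, D, F
Weighted sum = 1×1190 + 9×667 + 9×1796 + 3×1144
  = 1190 + 6003 + 16164 + 3432 = 26789
Sum of weights = 4797
Weighted mean = 26789 / 4797 = 5.584532

6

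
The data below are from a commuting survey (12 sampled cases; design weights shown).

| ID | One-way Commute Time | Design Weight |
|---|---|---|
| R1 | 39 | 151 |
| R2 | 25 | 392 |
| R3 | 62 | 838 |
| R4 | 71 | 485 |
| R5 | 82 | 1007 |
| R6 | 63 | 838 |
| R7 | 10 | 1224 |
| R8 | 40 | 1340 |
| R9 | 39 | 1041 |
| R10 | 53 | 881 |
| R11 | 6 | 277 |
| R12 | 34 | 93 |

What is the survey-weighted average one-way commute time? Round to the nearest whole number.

Weighted sum = 39×151 + 25×392 + 62×838 + 71×485 + 82×1007 + 63×838 + 10×1224 + 40×1340 + 39×1041 + 53×881 + 6×277 + 34×93
  = 5889 + 9800 + 51956 + 34435 + 82574 + 52794 + 12240 + 53600 + 40599 + 46693 + 1662 + 3162 = 395404
Sum of weights = 151 + 392 + 838 + 485 + 1007 + 838 + 1224 + 1340 + 1041 + 881 + 277 + 93 = 8567
Weighted mean = 395404 / 8567 = 46.154313

46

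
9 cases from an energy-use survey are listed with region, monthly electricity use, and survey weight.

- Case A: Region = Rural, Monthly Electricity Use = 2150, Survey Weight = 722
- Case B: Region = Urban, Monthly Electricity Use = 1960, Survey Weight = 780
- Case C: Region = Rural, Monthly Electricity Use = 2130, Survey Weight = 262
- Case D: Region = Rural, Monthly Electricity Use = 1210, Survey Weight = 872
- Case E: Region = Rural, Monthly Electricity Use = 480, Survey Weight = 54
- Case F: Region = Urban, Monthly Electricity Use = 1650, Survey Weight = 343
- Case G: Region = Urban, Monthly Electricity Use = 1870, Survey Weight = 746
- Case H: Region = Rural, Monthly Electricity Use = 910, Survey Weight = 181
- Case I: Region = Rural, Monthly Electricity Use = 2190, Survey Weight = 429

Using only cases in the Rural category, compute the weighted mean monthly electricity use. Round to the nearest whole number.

1705

Rural rows: A, C, D, E, H, I
Weighted sum = 2150×722 + 2130×262 + 1210×872 + 480×54 + 910×181 + 2190×429
  = 4295620
Sum of weights = 722 + 262 + 872 + 54 + 181 + 429 = 2520
Weighted mean = 4295620 / 2520 = 1704.6111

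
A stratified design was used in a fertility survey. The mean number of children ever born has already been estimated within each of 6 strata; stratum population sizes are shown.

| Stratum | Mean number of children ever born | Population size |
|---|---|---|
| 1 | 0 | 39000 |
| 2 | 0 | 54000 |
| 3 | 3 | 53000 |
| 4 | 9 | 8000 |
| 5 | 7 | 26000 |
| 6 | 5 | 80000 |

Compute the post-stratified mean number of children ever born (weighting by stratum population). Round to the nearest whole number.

3

Σ Nₕ·x̄ₕ = 0×39000 + 0×54000 + 3×53000 + 9×8000 + 7×26000 + 5×80000
  = 0 + 0 + 159000 + 72000 + 182000 + 400000 = 813000
Σ Nₕ = 39000 + 54000 + 53000 + 8000 + 26000 + 80000 = 260000
Overall mean = 813000 / 260000 = 3.1269231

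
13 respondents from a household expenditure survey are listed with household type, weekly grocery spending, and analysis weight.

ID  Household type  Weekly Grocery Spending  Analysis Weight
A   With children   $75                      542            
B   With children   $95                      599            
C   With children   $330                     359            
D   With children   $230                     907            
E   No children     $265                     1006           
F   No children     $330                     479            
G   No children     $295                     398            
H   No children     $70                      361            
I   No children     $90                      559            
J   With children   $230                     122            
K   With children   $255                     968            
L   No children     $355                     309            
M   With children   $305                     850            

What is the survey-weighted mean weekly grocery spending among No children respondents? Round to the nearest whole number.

234

No children rows: E, F, G, H, I, L
Weighted sum = 265×1006 + 330×479 + 295×398 + 70×361 + 90×559 + 355×309
  = 727345
Sum of weights = 1006 + 479 + 398 + 361 + 559 + 309 = 3112
Weighted mean = 727345 / 3112 = 233.72269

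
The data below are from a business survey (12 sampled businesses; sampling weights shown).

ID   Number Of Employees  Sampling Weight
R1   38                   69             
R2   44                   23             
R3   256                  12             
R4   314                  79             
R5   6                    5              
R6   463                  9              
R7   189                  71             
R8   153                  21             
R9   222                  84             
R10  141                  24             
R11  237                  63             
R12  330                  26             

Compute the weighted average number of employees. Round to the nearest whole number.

201

Weighted sum = 97884
Sum of weights = 69 + 23 + 12 + 79 + 5 + 9 + 71 + 21 + 84 + 24 + 63 + 26 = 486
Weighted mean = 97884 / 486 = 201.40741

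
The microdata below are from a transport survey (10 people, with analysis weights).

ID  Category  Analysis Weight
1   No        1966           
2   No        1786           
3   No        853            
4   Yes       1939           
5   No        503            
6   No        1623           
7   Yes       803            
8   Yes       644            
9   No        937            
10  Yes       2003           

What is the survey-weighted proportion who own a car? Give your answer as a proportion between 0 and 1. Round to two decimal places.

Sum of weights for 'Yes' = 1939 + 803 + 644 + 2003 = 5389
Total weight = 1966 + 1786 + 853 + 1939 + 503 + 1623 + 803 + 644 + 937 + 2003 = 13057
Weighted proportion = 5389 / 13057 = 0.4127288

0.41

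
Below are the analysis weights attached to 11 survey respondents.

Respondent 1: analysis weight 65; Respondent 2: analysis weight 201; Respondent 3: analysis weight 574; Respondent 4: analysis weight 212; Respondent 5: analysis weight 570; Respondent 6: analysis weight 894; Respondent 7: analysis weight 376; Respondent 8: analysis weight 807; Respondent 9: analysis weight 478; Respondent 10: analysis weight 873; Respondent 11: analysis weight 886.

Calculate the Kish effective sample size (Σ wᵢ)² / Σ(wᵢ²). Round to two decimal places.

8.57

Σ wᵢ = 65 + 201 + 574 + 212 + 570 + 894 + 376 + 807 + 478 + 873 + 886 = 5936
Σ wᵢ² = 4111416
n_eff = 5936² / 4111416 = 35236096 / 4111416 = 8.5703067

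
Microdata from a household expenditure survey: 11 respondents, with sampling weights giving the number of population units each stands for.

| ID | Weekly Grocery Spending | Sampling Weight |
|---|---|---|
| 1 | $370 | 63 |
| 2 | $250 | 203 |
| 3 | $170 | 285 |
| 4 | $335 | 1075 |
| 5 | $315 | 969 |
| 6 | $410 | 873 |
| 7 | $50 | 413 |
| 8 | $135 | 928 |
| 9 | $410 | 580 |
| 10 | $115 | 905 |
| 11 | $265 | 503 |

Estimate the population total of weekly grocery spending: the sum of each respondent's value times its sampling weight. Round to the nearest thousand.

1767000

Weighted total = 370×63 + 250×203 + 170×285 + 335×1075 + 315×969 + 410×873 + 50×413 + 135×928 + 410×580 + 115×905 + 265×503
  = 23310 + 50750 + 48450 + 360125 + 305235 + 357930 + 20650 + 125280 + 237800 + 104075 + 133295 = 1766900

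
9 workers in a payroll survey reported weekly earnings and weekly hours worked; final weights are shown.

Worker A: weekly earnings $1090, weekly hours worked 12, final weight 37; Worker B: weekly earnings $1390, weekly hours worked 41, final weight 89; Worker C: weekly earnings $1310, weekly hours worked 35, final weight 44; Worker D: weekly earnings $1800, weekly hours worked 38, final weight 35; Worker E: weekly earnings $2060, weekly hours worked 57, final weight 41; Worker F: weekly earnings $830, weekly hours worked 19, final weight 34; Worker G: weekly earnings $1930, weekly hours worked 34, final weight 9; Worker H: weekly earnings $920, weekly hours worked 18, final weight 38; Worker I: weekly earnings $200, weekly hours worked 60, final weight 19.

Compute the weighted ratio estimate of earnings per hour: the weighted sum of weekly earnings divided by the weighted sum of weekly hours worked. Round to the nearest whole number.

Σ wᵢ·y = 1090×37 + 1390×89 + 1310×44 + 1800×35 + 2060×41 + 830×34 + 1930×9 + 920×38 + 200×19
  = 40330 + 123710 + 57640 + 63000 + 84460 + 28220 + 17370 + 34960 + 3800 = 453490
Σ wᵢ·x = 12×37 + 41×89 + 35×44 + 38×35 + 57×41 + 19×34 + 34×9 + 18×38 + 60×19
  = 12076
Ratio = 453490 / 12076 = 37.552998

38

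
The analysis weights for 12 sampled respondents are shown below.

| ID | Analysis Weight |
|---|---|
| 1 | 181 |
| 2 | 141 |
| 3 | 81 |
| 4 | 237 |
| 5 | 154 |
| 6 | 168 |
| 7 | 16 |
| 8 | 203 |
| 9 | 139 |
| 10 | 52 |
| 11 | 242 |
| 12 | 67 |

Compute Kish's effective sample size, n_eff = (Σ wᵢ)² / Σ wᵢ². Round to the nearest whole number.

10

Σ wᵢ = 181 + 141 + 81 + 237 + 154 + 168 + 16 + 203 + 139 + 52 + 242 + 67 = 1681
Σ wᵢ² = 293855
n_eff = 1681² / 293855 = 2825761 / 293855 = 9.6161746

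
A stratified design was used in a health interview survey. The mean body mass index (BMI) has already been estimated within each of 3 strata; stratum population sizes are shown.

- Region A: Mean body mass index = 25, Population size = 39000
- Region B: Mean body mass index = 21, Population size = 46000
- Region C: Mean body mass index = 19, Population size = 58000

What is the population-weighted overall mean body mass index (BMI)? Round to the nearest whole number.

21

Σ Nₕ·x̄ₕ = 25×39000 + 21×46000 + 19×58000
  = 975000 + 966000 + 1102000 = 3043000
Σ Nₕ = 39000 + 46000 + 58000 = 143000
Overall mean = 3043000 / 143000 = 21.27972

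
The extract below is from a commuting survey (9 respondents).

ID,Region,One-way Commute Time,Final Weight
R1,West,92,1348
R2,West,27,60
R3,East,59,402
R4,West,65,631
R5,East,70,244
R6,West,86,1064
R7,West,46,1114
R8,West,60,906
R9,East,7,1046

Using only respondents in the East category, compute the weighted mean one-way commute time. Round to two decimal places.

28.44

East rows: R3, R5, R9
Weighted sum = 59×402 + 70×244 + 7×1046
  = 48120
Sum of weights = 402 + 244 + 1046 = 1692
Weighted mean = 48120 / 1692 = 28.439716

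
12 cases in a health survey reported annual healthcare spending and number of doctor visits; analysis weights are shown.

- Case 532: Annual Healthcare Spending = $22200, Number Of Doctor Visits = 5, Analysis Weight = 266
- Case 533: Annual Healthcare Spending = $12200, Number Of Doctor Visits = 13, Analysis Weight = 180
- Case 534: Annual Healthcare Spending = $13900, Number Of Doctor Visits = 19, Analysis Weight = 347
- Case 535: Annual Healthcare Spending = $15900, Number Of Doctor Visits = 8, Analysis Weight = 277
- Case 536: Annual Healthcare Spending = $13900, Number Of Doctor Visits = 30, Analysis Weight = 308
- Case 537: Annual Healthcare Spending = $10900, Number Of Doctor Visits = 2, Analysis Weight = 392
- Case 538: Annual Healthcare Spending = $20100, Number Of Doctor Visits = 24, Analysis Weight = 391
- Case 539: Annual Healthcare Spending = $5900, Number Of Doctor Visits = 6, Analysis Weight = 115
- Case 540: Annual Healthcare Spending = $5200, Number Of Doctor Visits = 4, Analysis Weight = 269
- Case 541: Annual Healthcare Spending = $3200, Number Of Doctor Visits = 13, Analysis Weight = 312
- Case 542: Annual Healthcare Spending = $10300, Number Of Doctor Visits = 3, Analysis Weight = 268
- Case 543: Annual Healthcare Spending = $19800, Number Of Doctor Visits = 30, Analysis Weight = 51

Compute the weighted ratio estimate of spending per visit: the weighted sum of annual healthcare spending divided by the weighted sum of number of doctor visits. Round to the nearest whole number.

Σ wᵢ·y = 22200×266 + 12200×180 + 13900×347 + 15900×277 + 13900×308 + 10900×392 + 20100×391 + 5900×115 + 5200×269 + 3200×312 + 10300×268 + 19800×51
  = 40587800
Σ wᵢ·x = 5×266 + 13×180 + 19×347 + 8×277 + 30×308 + 2×392 + 24×391 + 6×115 + 4×269 + 13×312 + 3×268 + 30×51
  = 1330 + 2340 + 6593 + 2216 + 9240 + 784 + 9384 + 690 + 1076 + 4056 + 804 + 1530 = 40043
Ratio = 40587800 / 40043 = 1013.6054

1014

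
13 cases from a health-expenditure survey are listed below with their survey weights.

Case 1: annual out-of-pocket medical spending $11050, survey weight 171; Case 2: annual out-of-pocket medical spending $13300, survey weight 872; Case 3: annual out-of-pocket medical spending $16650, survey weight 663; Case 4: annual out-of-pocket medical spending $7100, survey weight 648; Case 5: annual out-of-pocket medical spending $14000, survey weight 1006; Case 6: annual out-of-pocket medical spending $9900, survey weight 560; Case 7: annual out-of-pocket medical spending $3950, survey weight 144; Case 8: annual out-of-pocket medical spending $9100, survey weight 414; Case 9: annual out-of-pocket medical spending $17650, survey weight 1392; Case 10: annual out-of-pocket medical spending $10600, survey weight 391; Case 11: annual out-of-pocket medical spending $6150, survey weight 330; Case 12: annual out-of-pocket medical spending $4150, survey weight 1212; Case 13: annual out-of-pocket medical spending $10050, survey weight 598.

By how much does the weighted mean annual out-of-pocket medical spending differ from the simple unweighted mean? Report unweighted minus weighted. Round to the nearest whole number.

Unweighted sum = 133650
Unweighted mean = 133650 / 13 = 10280.769
Weighted sum = 94873700
Sum of weights = 8401
Weighted mean = 94873700 / 8401 = 11293.144
Difference (unweighted minus weighted) = -1012.3744

-1012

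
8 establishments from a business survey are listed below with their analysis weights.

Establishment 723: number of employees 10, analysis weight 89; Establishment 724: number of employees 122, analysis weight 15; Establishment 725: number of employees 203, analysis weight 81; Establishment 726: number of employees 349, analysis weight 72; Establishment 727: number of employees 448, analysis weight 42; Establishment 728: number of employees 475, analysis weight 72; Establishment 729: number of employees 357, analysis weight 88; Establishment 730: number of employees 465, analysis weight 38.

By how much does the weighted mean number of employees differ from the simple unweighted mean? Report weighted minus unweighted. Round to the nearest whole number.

Unweighted sum = 10 + 122 + 203 + 349 + 448 + 475 + 357 + 465 = 2429
Unweighted mean = 2429 / 8 = 303.625
Weighted sum = 10×89 + 122×15 + 203×81 + 349×72 + 448×42 + 475×72 + 357×88 + 465×38
  = 890 + 1830 + 16443 + 25128 + 18816 + 34200 + 31416 + 17670 = 146393
Sum of weights = 89 + 15 + 81 + 72 + 42 + 72 + 88 + 38 = 497
Weighted mean = 146393 / 497 = 294.55332
Difference (weighted minus unweighted) = -9.0716801

-9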